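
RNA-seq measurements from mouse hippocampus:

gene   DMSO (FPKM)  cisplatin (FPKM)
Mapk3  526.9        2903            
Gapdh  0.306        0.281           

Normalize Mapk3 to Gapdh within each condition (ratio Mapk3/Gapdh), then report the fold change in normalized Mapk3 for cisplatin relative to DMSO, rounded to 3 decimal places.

Mapk3/Gapdh (DMSO) = 526.9 / 0.306 = 1721.9
Mapk3/Gapdh (cisplatin) = 2903 / 0.281 = 10331
Fold change = 10331 / 1721.9 = 5.9998

6.000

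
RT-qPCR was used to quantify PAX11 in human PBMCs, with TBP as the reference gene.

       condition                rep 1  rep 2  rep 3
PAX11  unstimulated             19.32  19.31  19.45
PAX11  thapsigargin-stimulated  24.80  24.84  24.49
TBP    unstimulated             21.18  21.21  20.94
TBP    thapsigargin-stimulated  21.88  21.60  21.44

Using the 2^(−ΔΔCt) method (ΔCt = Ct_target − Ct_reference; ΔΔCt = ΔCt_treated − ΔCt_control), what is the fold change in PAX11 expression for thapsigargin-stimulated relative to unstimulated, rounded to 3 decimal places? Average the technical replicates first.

0.035

Mean Ct: PAX11 unstimulated 19.360; PAX11 thapsigargin-stimulated 24.710; TBP unstimulated 21.110; TBP thapsigargin-stimulated 21.640
ΔCt(unstimulated) = 19.360 − 21.110 = -1.750
ΔCt(thapsigargin-stimulated) = 24.710 − 21.640 = 3.070
ΔΔCt = 3.070 − (-1.750) = 4.820
Fold change = 2^(−4.820) = 0.0354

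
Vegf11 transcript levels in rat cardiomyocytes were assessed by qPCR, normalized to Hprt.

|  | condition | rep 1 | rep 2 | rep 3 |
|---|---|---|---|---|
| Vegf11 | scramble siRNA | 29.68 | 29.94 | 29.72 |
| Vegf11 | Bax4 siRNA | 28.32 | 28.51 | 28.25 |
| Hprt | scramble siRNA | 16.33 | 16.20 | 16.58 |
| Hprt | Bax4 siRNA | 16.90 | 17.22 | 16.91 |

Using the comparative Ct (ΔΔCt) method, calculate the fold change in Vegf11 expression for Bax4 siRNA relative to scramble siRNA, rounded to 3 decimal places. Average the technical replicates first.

4.170

Mean Ct: Vegf11 scramble siRNA 29.780; Vegf11 Bax4 siRNA 28.360; Hprt scramble siRNA 16.370; Hprt Bax4 siRNA 17.010
ΔCt(scramble siRNA) = 29.780 − 16.370 = 13.410
ΔCt(Bax4 siRNA) = 28.360 − 17.010 = 11.350
ΔΔCt = 11.350 − 13.410 = -2.060
Fold change = 2^(−(-2.060)) = 2^2.060 = 4.1699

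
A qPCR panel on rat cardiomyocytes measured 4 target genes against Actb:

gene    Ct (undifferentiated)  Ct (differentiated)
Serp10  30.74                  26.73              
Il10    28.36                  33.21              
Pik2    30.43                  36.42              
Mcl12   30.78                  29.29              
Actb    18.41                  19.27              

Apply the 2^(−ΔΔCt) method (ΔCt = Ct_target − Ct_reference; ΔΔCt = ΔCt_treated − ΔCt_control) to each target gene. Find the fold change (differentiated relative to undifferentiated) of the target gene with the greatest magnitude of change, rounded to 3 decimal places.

0.029

Serp10: ΔΔCt = (26.73−19.27) − (30.74−18.41) = 7.46 − 12.33 = -4.87; fold change = 2^4.87 = 29.243
Il10: ΔΔCt = (33.21−19.27) − (28.36−18.41) = 13.94 − 9.95 = 3.99; fold change = 2^-3.99 = 0.063
Pik2: ΔΔCt = (36.42−19.27) − (30.43−18.41) = 17.15 − 12.02 = 5.13; fold change = 2^-5.13 = 0.029
Mcl12: ΔΔCt = (29.29−19.27) − (30.78−18.41) = 10.02 − 12.37 = -2.35; fold change = 2^2.35 = 5.098
Pik2 has the largest |ΔΔCt| = 5.13.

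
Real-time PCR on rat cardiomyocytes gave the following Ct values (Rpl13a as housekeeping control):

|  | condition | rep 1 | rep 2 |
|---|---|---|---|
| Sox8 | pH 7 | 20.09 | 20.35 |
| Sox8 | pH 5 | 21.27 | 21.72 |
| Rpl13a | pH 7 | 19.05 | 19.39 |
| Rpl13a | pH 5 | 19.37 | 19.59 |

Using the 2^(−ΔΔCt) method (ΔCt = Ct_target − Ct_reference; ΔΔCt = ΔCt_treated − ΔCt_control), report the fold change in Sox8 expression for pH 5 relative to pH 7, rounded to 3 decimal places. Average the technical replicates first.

Mean Ct: Sox8 pH 7 20.220; Sox8 pH 5 21.495; Rpl13a pH 7 19.220; Rpl13a pH 5 19.480
ΔCt(pH 7) = 20.220 − 19.220 = 1.000
ΔCt(pH 5) = 21.495 − 19.480 = 2.015
ΔΔCt = 2.015 − 1.000 = 1.015
Fold change = 2^(−1.015) = 0.4948

0.495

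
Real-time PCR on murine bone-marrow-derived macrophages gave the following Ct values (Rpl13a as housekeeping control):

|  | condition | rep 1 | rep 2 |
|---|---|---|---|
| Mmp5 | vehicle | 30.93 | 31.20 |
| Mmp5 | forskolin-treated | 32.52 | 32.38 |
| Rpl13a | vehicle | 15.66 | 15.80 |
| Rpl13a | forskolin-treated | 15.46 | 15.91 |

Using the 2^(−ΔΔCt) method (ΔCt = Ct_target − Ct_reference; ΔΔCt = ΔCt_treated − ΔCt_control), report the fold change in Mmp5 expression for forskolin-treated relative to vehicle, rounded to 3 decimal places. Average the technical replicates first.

Mean Ct: Mmp5 vehicle 31.065; Mmp5 forskolin-treated 32.450; Rpl13a vehicle 15.730; Rpl13a forskolin-treated 15.685
ΔCt(vehicle) = 31.065 − 15.730 = 15.335
ΔCt(forskolin-treated) = 32.450 − 15.685 = 16.765
ΔΔCt = 16.765 − 15.335 = 1.430
Fold change = 2^(−1.430) = 0.3711

0.371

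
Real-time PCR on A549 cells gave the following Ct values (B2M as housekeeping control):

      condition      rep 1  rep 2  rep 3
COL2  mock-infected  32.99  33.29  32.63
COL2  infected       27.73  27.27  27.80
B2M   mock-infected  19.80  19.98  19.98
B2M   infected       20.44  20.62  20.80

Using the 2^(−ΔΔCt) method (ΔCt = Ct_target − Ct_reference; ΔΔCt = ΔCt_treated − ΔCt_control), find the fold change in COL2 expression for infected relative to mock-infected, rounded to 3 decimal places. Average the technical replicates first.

67.182

Mean Ct: COL2 mock-infected 32.970; COL2 infected 27.600; B2M mock-infected 19.920; B2M infected 20.620
ΔCt(mock-infected) = 32.970 − 19.920 = 13.050
ΔCt(infected) = 27.600 − 20.620 = 6.980
ΔΔCt = 6.980 − 13.050 = -6.070
Fold change = 2^(−(-6.070)) = 2^6.070 = 67.1819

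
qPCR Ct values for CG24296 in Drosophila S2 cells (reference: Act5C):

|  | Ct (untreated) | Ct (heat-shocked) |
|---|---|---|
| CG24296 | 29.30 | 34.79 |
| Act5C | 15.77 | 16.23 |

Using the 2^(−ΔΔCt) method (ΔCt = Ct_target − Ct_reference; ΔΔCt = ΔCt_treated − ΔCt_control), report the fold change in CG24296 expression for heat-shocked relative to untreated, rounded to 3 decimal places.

ΔCt(untreated) = 29.300 − 15.770 = 13.530
ΔCt(heat-shocked) = 34.790 − 16.230 = 18.560
ΔΔCt = 18.560 − 13.530 = 5.030
Fold change = 2^(−5.030) = 0.0306

0.031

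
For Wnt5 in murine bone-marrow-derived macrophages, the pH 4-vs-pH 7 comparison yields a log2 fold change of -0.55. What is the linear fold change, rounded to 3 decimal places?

Fold change = 2^(-0.55) = 0.6830

0.683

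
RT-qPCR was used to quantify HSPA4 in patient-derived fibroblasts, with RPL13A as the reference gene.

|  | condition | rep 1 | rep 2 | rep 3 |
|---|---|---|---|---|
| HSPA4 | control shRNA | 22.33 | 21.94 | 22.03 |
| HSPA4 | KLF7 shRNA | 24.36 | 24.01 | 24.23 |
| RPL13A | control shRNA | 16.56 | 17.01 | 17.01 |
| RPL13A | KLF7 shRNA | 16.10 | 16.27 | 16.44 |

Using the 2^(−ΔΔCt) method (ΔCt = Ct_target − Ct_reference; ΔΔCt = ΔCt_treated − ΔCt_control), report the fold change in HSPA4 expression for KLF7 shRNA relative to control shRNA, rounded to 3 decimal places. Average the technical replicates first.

Mean Ct: HSPA4 control shRNA 22.100; HSPA4 KLF7 shRNA 24.200; RPL13A control shRNA 16.860; RPL13A KLF7 shRNA 16.270
ΔCt(control shRNA) = 22.100 − 16.860 = 5.240
ΔCt(KLF7 shRNA) = 24.200 − 16.270 = 7.930
ΔΔCt = 7.930 − 5.240 = 2.690
Fold change = 2^(−2.690) = 0.1550

0.155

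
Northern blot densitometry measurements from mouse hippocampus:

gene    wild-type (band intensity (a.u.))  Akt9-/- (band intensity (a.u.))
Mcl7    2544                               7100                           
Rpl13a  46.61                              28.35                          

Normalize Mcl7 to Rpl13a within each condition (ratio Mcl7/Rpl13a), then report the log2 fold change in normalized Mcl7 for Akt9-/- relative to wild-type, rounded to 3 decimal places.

Mcl7/Rpl13a (wild-type) = 2544 / 46.61 = 54.581
Mcl7/Rpl13a (Akt9-/-) = 7100 / 28.35 = 250.44
Fold change = 250.44 / 54.581 = 4.5885
log2(4.5885) = 2.1980

2.198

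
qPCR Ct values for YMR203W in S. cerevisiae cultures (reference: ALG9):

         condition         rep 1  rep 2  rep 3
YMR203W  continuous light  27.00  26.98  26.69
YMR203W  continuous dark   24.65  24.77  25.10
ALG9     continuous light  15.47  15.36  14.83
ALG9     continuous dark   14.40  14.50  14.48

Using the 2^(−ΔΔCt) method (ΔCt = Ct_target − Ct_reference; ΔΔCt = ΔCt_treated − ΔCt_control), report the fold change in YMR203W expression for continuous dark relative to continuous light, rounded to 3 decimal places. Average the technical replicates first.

2.445

Mean Ct: YMR203W continuous light 26.890; YMR203W continuous dark 24.840; ALG9 continuous light 15.220; ALG9 continuous dark 14.460
ΔCt(continuous light) = 26.890 − 15.220 = 11.670
ΔCt(continuous dark) = 24.840 − 14.460 = 10.380
ΔΔCt = 10.380 − 11.670 = -1.290
Fold change = 2^(−(-1.290)) = 2^1.290 = 2.4453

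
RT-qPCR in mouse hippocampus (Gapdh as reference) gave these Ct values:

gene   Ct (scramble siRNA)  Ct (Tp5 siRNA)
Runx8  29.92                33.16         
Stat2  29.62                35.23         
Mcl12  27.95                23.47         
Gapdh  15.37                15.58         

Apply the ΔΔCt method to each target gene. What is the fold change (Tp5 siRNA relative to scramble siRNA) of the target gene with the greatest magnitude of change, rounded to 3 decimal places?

0.024

Runx8: ΔΔCt = (33.16−15.58) − (29.92−15.37) = 17.58 − 14.55 = 3.03; fold change = 2^-3.03 = 0.122
Stat2: ΔΔCt = (35.23−15.58) − (29.62−15.37) = 19.65 − 14.25 = 5.40; fold change = 2^-5.40 = 0.024
Mcl12: ΔΔCt = (23.47−15.58) − (27.95−15.37) = 7.89 − 12.58 = -4.69; fold change = 2^4.69 = 25.813
Stat2 has the largest |ΔΔCt| = 5.40.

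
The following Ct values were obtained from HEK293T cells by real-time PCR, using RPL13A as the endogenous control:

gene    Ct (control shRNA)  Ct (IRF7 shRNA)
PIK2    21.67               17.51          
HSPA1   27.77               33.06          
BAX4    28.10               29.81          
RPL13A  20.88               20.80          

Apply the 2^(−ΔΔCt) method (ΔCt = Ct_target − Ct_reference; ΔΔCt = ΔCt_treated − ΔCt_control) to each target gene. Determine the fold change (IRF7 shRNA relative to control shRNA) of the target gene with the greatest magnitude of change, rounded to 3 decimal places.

PIK2: ΔΔCt = (17.51−20.80) − (21.67−20.88) = -3.29 − 0.79 = -4.08; fold change = 2^4.08 = 16.912
HSPA1: ΔΔCt = (33.06−20.80) − (27.77−20.88) = 12.26 − 6.89 = 5.37; fold change = 2^-5.37 = 0.024
BAX4: ΔΔCt = (29.81−20.80) − (28.10−20.88) = 9.01 − 7.22 = 1.79; fold change = 2^-1.79 = 0.289
HSPA1 has the largest |ΔΔCt| = 5.37.

0.024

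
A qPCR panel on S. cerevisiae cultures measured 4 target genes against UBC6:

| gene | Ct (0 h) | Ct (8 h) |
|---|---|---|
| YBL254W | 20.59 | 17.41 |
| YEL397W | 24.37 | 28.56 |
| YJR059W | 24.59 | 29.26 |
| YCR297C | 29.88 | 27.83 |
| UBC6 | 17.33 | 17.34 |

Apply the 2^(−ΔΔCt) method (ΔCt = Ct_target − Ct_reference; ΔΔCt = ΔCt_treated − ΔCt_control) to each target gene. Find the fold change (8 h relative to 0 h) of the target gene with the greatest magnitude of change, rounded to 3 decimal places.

YBL254W: ΔΔCt = (17.41−17.34) − (20.59−17.33) = 0.07 − 3.26 = -3.19; fold change = 2^3.19 = 9.126
YEL397W: ΔΔCt = (28.56−17.34) − (24.37−17.33) = 11.22 − 7.04 = 4.18; fold change = 2^-4.18 = 0.055
YJR059W: ΔΔCt = (29.26−17.34) − (24.59−17.33) = 11.92 − 7.26 = 4.66; fold change = 2^-4.66 = 0.040
YCR297C: ΔΔCt = (27.83−17.34) − (29.88−17.33) = 10.49 − 12.55 = -2.06; fold change = 2^2.06 = 4.170
YJR059W has the largest |ΔΔCt| = 4.66.

0.040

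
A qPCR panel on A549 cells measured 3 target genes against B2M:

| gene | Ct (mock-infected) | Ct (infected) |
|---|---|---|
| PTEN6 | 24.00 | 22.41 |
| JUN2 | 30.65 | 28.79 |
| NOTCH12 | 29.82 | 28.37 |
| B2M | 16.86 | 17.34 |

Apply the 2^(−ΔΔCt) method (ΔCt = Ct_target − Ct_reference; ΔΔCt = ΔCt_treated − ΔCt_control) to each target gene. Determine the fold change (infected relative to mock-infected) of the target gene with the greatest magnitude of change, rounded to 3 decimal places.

5.063

PTEN6: ΔΔCt = (22.41−17.34) − (24.00−16.86) = 5.07 − 7.14 = -2.07; fold change = 2^2.07 = 4.199
JUN2: ΔΔCt = (28.79−17.34) − (30.65−16.86) = 11.45 − 13.79 = -2.34; fold change = 2^2.34 = 5.063
NOTCH12: ΔΔCt = (28.37−17.34) − (29.82−16.86) = 11.03 − 12.96 = -1.93; fold change = 2^1.93 = 3.811
JUN2 has the largest |ΔΔCt| = 2.34.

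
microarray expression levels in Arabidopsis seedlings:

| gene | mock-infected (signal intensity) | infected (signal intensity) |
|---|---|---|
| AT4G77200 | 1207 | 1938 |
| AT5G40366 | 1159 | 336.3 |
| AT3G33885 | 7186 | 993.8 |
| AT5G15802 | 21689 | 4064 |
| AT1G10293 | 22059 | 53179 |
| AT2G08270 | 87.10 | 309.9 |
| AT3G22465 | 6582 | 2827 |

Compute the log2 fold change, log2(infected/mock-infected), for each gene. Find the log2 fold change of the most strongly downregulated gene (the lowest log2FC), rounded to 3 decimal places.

log2(1938/1207) = 0.683  (AT4G77200)
log2(336.3/1159) = -1.785  (AT5G40366)
log2(993.8/7186) = -2.854  (AT3G33885)
log2(4064/21689) = -2.416  (AT5G15802)
log2(53179/22059) = 1.269  (AT1G10293)
log2(309.9/87.10) = 1.831  (AT2G08270)
log2(2827/6582) = -1.219  (AT3G22465)
AT3G33885 is most strongly downregulated.

-2.854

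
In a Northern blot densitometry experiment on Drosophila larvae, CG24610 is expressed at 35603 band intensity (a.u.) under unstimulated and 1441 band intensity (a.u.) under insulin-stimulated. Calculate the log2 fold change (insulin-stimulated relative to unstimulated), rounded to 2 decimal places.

Fold change = 1441 / 35603 = 0.0405
log2(0.0405) = -4.627

-4.63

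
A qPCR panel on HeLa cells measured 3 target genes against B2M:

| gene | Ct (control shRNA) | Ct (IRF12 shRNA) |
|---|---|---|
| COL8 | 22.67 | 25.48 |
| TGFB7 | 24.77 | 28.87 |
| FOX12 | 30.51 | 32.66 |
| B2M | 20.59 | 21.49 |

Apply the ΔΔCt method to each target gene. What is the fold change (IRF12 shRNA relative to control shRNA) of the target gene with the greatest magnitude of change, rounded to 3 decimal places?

COL8: ΔΔCt = (25.48−21.49) − (22.67−20.59) = 3.99 − 2.08 = 1.91; fold change = 2^-1.91 = 0.266
TGFB7: ΔΔCt = (28.87−21.49) − (24.77−20.59) = 7.38 − 4.18 = 3.20; fold change = 2^-3.20 = 0.109
FOX12: ΔΔCt = (32.66−21.49) − (30.51−20.59) = 11.17 − 9.92 = 1.25; fold change = 2^-1.25 = 0.420
TGFB7 has the largest |ΔΔCt| = 3.20.

0.109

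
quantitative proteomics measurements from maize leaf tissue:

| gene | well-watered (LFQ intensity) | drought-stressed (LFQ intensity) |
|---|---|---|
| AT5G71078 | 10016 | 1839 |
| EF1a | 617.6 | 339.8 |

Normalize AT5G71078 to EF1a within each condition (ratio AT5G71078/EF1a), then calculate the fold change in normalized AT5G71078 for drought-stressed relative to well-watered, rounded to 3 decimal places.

AT5G71078/EF1a (well-watered) = 10016 / 617.6 = 16.218
AT5G71078/EF1a (drought-stressed) = 1839 / 339.8 = 5.412
Fold change = 5.412 / 16.218 = 0.3337

0.334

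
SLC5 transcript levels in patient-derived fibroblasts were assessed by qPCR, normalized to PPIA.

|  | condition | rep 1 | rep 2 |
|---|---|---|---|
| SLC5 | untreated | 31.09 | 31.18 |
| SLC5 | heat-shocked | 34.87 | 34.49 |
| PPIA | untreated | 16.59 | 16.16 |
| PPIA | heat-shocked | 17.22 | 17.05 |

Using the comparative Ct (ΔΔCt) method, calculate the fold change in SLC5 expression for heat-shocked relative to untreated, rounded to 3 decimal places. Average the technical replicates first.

0.145

Mean Ct: SLC5 untreated 31.135; SLC5 heat-shocked 34.680; PPIA untreated 16.375; PPIA heat-shocked 17.135
ΔCt(untreated) = 31.135 − 16.375 = 14.760
ΔCt(heat-shocked) = 34.680 − 17.135 = 17.545
ΔΔCt = 17.545 − 14.760 = 2.785
Fold change = 2^(−2.785) = 0.1451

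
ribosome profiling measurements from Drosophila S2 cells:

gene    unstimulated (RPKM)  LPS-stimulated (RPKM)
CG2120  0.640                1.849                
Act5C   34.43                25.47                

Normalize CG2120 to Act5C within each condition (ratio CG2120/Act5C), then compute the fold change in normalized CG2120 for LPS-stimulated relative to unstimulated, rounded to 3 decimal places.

3.905

CG2120/Act5C (unstimulated) = 0.640 / 34.43 = 0.018588
CG2120/Act5C (LPS-stimulated) = 1.849 / 25.47 = 0.072595
Fold change = 0.072595 / 0.018588 = 3.9054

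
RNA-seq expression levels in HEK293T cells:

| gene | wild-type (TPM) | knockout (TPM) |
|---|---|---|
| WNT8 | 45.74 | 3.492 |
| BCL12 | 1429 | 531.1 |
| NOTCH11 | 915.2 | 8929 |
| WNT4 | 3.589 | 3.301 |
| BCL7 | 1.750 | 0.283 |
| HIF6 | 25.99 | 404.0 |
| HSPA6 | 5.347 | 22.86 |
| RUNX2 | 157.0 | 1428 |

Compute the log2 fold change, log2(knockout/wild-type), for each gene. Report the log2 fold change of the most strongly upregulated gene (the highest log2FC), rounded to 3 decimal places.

log2(3.492/45.74) = -3.711  (WNT8)
log2(531.1/1429) = -1.428  (BCL12)
log2(8929/915.2) = 3.286  (NOTCH11)
log2(3.301/3.589) = -0.121  (WNT4)
log2(0.283/1.750) = -2.628  (BCL7)
log2(404.0/25.99) = 3.958  (HIF6)
log2(22.86/5.347) = 2.096  (HSPA6)
log2(1428/157.0) = 3.185  (RUNX2)
HIF6 is most strongly upregulated.

3.958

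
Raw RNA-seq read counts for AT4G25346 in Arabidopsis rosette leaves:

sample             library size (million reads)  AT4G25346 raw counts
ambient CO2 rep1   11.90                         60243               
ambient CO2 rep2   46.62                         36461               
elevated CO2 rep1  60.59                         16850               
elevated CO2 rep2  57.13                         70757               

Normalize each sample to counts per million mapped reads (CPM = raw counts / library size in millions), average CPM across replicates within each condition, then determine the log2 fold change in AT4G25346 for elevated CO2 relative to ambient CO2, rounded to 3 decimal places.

CPM(ambient CO2 rep1) = 60243 / 11.90 = 5062.4370
CPM(ambient CO2 rep2) = 36461 / 46.62 = 782.0892
CPM(elevated CO2 rep1) = 16850 / 60.59 = 278.0987
CPM(elevated CO2 rep2) = 70757 / 57.13 = 1238.5262
mean CPM(ambient CO2) = 2922.2631; mean CPM(elevated CO2) = 758.3124
Fold change = 758.3124 / 2922.2631 = 0.25949
log2(0.25949) = -1.9462

-1.946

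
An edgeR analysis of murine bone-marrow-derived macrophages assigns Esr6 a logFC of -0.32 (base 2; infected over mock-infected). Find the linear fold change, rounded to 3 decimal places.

Fold change = 2^(-0.32) = 0.8011
That is, Esr6 drops to 80.1% of the mock-infected level.

0.801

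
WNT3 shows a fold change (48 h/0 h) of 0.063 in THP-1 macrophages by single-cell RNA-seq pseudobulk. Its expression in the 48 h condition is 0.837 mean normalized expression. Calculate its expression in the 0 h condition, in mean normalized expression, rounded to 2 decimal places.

0 h expression = 0.837 / 0.063 = 13.29

13.29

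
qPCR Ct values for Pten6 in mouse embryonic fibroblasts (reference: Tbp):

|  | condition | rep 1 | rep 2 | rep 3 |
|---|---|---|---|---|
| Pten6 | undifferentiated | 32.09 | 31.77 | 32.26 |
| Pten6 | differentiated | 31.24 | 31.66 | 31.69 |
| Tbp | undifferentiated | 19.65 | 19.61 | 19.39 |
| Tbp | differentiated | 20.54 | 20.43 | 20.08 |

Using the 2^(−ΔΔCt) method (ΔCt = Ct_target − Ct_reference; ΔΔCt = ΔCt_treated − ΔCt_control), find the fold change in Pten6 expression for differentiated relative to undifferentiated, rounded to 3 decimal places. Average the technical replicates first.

Mean Ct: Pten6 undifferentiated 32.040; Pten6 differentiated 31.530; Tbp undifferentiated 19.550; Tbp differentiated 20.350
ΔCt(undifferentiated) = 32.040 − 19.550 = 12.490
ΔCt(differentiated) = 31.530 − 20.350 = 11.180
ΔΔCt = 11.180 − 12.490 = -1.310
Fold change = 2^(−(-1.310)) = 2^1.310 = 2.4794

2.479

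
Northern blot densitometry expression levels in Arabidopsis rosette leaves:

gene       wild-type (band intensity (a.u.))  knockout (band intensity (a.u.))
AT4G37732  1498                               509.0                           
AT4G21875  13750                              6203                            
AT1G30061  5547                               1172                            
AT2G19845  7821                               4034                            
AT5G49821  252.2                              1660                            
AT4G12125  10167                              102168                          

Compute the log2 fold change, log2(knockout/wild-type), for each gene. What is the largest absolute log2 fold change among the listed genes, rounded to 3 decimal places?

3.329

log2(509.0/1498) = -1.557  (AT4G37732)
log2(6203/13750) = -1.148  (AT4G21875)
log2(1172/5547) = -2.243  (AT1G30061)
log2(4034/7821) = -0.955  (AT2G19845)
log2(1660/252.2) = 2.719  (AT5G49821)
log2(102168/10167) = 3.329  (AT4G12125)
The largest magnitude belongs to AT4G12125.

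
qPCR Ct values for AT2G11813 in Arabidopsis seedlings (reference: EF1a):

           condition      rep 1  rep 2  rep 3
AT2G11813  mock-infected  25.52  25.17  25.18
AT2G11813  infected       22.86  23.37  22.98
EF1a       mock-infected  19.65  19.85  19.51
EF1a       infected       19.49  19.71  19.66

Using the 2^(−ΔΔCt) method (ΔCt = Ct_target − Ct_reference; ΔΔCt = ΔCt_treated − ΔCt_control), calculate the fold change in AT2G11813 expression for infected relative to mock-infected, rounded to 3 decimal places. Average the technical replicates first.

Mean Ct: AT2G11813 mock-infected 25.290; AT2G11813 infected 23.070; EF1a mock-infected 19.670; EF1a infected 19.620
ΔCt(mock-infected) = 25.290 − 19.670 = 5.620
ΔCt(infected) = 23.070 − 19.620 = 3.450
ΔΔCt = 3.450 − 5.620 = -2.170
Fold change = 2^(−(-2.170)) = 2^2.170 = 4.5002

4.500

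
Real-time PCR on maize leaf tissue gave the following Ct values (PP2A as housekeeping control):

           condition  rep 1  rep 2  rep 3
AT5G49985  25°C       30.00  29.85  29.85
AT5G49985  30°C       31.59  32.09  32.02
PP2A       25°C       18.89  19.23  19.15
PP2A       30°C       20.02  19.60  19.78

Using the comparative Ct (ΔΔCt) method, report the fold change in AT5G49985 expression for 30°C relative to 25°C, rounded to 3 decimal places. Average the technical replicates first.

0.409

Mean Ct: AT5G49985 25°C 29.900; AT5G49985 30°C 31.900; PP2A 25°C 19.090; PP2A 30°C 19.800
ΔCt(25°C) = 29.900 − 19.090 = 10.810
ΔCt(30°C) = 31.900 − 19.800 = 12.100
ΔΔCt = 12.100 − 10.810 = 1.290
Fold change = 2^(−1.290) = 0.4090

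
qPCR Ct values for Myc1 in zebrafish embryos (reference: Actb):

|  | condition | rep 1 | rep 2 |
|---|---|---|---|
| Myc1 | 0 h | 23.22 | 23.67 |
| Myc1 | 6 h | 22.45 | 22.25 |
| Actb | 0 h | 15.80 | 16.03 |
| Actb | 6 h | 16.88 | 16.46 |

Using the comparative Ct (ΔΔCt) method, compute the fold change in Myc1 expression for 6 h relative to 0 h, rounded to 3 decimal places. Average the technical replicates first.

3.605

Mean Ct: Myc1 0 h 23.445; Myc1 6 h 22.350; Actb 0 h 15.915; Actb 6 h 16.670
ΔCt(0 h) = 23.445 − 15.915 = 7.530
ΔCt(6 h) = 22.350 − 16.670 = 5.680
ΔΔCt = 5.680 − 7.530 = -1.850
Fold change = 2^(−(-1.850)) = 2^1.850 = 3.6050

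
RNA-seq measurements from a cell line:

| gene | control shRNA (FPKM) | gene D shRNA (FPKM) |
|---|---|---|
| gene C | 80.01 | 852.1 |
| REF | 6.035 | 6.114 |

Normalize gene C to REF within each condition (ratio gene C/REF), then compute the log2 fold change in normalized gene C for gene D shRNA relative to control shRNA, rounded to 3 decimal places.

gene C/REF (control shRNA) = 80.01 / 6.035 = 13.258
gene C/REF (gene D shRNA) = 852.1 / 6.114 = 139.37
Fold change = 139.37 / 13.258 = 10.5123
log2(10.5123) = 3.3940

3.394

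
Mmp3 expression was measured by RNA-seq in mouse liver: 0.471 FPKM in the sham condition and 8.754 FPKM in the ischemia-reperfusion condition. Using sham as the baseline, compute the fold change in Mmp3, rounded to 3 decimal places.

18.586

Fold change = 8.754 / 0.471 = 18.5860
Mmp3 is upregulated.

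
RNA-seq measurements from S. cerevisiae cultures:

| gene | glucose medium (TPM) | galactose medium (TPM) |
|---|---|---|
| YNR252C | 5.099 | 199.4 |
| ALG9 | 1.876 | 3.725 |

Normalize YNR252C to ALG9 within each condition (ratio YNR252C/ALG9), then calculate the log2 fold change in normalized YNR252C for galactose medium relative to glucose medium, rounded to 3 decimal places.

4.300

YNR252C/ALG9 (glucose medium) = 5.099 / 1.876 = 2.718
YNR252C/ALG9 (galactose medium) = 199.4 / 3.725 = 53.53
Fold change = 53.53 / 2.718 = 19.6946
log2(19.6946) = 4.2997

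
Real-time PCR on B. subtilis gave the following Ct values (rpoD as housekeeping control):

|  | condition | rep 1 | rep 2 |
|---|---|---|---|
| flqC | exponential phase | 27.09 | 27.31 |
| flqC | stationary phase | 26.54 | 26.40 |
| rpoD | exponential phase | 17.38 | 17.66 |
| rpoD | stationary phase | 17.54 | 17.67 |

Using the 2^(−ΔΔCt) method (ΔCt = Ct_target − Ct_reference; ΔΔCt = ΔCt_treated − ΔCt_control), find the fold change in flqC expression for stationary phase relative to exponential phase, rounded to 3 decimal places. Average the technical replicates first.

Mean Ct: flqC exponential phase 27.200; flqC stationary phase 26.470; rpoD exponential phase 17.520; rpoD stationary phase 17.605
ΔCt(exponential phase) = 27.200 − 17.520 = 9.680
ΔCt(stationary phase) = 26.470 − 17.605 = 8.865
ΔΔCt = 8.865 − 9.680 = -0.815
Fold change = 2^(−(-0.815)) = 2^0.815 = 1.7593

1.759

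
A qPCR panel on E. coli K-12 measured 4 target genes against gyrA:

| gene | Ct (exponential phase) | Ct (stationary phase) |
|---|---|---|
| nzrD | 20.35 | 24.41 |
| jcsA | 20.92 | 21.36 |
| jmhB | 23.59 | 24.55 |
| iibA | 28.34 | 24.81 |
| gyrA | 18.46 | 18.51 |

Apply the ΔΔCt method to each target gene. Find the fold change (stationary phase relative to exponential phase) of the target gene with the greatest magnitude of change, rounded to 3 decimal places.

nzrD: ΔΔCt = (24.41−18.51) − (20.35−18.46) = 5.90 − 1.89 = 4.01; fold change = 2^-4.01 = 0.062
jcsA: ΔΔCt = (21.36−18.51) − (20.92−18.46) = 2.85 − 2.46 = 0.39; fold change = 2^-0.39 = 0.763
jmhB: ΔΔCt = (24.55−18.51) − (23.59−18.46) = 6.04 − 5.13 = 0.91; fold change = 2^-0.91 = 0.532
iibA: ΔΔCt = (24.81−18.51) − (28.34−18.46) = 6.30 − 9.88 = -3.58; fold change = 2^3.58 = 11.959
nzrD has the largest |ΔΔCt| = 4.01.

0.062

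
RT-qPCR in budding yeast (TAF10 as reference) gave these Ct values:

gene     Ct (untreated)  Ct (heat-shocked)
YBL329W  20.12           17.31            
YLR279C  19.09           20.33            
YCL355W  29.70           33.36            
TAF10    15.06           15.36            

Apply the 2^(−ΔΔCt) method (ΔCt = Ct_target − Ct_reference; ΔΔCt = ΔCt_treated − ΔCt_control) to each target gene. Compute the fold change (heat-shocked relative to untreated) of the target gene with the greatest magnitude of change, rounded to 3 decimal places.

YBL329W: ΔΔCt = (17.31−15.36) − (20.12−15.06) = 1.95 − 5.06 = -3.11; fold change = 2^3.11 = 8.634
YLR279C: ΔΔCt = (20.33−15.36) − (19.09−15.06) = 4.97 − 4.03 = 0.94; fold change = 2^-0.94 = 0.521
YCL355W: ΔΔCt = (33.36−15.36) − (29.70−15.06) = 18.00 − 14.64 = 3.36; fold change = 2^-3.36 = 0.097
YCL355W has the largest |ΔΔCt| = 3.36.

0.097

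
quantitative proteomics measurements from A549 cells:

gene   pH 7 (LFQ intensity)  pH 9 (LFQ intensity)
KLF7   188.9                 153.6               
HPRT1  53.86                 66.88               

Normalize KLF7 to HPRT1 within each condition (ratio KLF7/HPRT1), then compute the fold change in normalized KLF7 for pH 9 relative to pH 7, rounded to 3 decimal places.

0.655

KLF7/HPRT1 (pH 7) = 188.9 / 53.86 = 3.5072
KLF7/HPRT1 (pH 9) = 153.6 / 66.88 = 2.2967
Fold change = 2.2967 / 3.5072 = 0.6548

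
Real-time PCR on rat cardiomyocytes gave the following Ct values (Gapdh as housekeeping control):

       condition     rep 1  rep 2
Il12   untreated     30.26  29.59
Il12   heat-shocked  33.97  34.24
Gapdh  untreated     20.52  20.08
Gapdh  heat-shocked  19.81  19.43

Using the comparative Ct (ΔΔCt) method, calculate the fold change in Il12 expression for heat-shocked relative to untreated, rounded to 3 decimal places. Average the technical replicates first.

0.034

Mean Ct: Il12 untreated 29.925; Il12 heat-shocked 34.105; Gapdh untreated 20.300; Gapdh heat-shocked 19.620
ΔCt(untreated) = 29.925 − 20.300 = 9.625
ΔCt(heat-shocked) = 34.105 − 19.620 = 14.485
ΔΔCt = 14.485 − 9.625 = 4.860
Fold change = 2^(−4.860) = 0.0344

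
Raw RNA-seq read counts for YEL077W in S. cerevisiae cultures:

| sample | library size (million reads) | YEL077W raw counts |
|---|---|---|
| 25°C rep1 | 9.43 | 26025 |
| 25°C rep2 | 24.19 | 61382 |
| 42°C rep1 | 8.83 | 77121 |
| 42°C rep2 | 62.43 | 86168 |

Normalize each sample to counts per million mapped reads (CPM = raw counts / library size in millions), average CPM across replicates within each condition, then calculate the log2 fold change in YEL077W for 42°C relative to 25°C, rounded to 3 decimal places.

CPM(25°C rep1) = 26025 / 9.43 = 2759.8091
CPM(25°C rep2) = 61382 / 24.19 = 2537.4948
CPM(42°C rep1) = 77121 / 8.83 = 8733.9751
CPM(42°C rep2) = 86168 / 62.43 = 1380.2339
mean CPM(25°C) = 2648.6520; mean CPM(42°C) = 5057.1045
Fold change = 5057.1045 / 2648.6520 = 1.90931
log2(1.90931) = 0.9331

0.933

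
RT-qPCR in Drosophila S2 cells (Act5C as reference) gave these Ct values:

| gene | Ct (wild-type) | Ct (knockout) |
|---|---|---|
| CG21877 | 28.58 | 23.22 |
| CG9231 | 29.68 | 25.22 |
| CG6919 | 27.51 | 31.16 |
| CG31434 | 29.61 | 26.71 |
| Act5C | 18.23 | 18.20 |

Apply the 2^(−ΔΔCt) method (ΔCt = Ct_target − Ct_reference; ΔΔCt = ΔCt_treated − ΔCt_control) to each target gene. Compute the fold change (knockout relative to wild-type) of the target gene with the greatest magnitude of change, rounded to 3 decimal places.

40.224

CG21877: ΔΔCt = (23.22−18.20) − (28.58−18.23) = 5.02 − 10.35 = -5.33; fold change = 2^5.33 = 40.224
CG9231: ΔΔCt = (25.22−18.20) − (29.68−18.23) = 7.02 − 11.45 = -4.43; fold change = 2^4.43 = 21.556
CG6919: ΔΔCt = (31.16−18.20) − (27.51−18.23) = 12.96 − 9.28 = 3.68; fold change = 2^-3.68 = 0.078
CG31434: ΔΔCt = (26.71−18.20) − (29.61−18.23) = 8.51 − 11.38 = -2.87; fold change = 2^2.87 = 7.311
CG21877 has the largest |ΔΔCt| = 5.33.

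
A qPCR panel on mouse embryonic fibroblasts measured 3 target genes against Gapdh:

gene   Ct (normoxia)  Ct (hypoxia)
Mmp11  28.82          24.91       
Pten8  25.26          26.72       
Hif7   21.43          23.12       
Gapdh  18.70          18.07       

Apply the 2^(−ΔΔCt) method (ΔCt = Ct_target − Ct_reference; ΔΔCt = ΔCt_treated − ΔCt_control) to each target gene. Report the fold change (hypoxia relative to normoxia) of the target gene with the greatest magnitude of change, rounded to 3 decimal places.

Mmp11: ΔΔCt = (24.91−18.07) − (28.82−18.70) = 6.84 − 10.12 = -3.28; fold change = 2^3.28 = 9.714
Pten8: ΔΔCt = (26.72−18.07) − (25.26−18.70) = 8.65 − 6.56 = 2.09; fold change = 2^-2.09 = 0.235
Hif7: ΔΔCt = (23.12−18.07) − (21.43−18.70) = 5.05 − 2.73 = 2.32; fold change = 2^-2.32 = 0.200
Mmp11 has the largest |ΔΔCt| = 3.28.

9.714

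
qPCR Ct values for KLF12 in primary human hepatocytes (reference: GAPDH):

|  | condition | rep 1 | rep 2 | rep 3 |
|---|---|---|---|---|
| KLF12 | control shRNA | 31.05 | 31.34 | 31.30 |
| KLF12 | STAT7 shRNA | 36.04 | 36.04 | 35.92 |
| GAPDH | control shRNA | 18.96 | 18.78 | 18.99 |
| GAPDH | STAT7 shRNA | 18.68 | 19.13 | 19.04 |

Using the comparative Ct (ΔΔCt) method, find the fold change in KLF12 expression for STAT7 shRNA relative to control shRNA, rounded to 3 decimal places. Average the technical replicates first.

0.038

Mean Ct: KLF12 control shRNA 31.230; KLF12 STAT7 shRNA 36.000; GAPDH control shRNA 18.910; GAPDH STAT7 shRNA 18.950
ΔCt(control shRNA) = 31.230 − 18.910 = 12.320
ΔCt(STAT7 shRNA) = 36.000 − 18.950 = 17.050
ΔΔCt = 17.050 − 12.320 = 4.730
Fold change = 2^(−4.730) = 0.0377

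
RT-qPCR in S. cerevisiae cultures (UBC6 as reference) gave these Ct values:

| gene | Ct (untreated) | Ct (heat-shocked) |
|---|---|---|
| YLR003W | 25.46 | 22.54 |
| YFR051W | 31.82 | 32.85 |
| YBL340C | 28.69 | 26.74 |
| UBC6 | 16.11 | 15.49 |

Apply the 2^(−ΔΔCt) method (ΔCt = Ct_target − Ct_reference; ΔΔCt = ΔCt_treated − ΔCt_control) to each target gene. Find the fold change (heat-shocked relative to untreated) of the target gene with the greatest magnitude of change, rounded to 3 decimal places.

4.925

YLR003W: ΔΔCt = (22.54−15.49) − (25.46−16.11) = 7.05 − 9.35 = -2.30; fold change = 2^2.30 = 4.925
YFR051W: ΔΔCt = (32.85−15.49) − (31.82−16.11) = 17.36 − 15.71 = 1.65; fold change = 2^-1.65 = 0.319
YBL340C: ΔΔCt = (26.74−15.49) − (28.69−16.11) = 11.25 − 12.58 = -1.33; fold change = 2^1.33 = 2.514
YLR003W has the largest |ΔΔCt| = 2.30.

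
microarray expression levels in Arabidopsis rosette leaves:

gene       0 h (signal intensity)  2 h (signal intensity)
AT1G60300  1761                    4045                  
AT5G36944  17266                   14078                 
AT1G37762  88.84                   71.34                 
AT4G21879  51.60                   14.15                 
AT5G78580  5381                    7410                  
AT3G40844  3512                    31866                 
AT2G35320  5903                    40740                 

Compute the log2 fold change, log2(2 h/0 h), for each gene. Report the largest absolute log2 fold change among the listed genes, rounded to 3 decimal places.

3.182

log2(4045/1761) = 1.200  (AT1G60300)
log2(14078/17266) = -0.294  (AT5G36944)
log2(71.34/88.84) = -0.316  (AT1G37762)
log2(14.15/51.60) = -1.867  (AT4G21879)
log2(7410/5381) = 0.462  (AT5G78580)
log2(31866/3512) = 3.182  (AT3G40844)
log2(40740/5903) = 2.787  (AT2G35320)
The largest magnitude belongs to AT3G40844.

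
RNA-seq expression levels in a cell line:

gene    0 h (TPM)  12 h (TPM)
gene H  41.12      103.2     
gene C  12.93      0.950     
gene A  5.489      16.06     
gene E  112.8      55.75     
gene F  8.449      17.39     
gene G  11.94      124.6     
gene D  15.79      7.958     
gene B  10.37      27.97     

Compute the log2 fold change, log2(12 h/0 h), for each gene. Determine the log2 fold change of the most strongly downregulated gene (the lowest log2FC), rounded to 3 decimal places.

log2(103.2/41.12) = 1.328  (gene H)
log2(0.950/12.93) = -3.767  (gene C)
log2(16.06/5.489) = 1.549  (gene A)
log2(55.75/112.8) = -1.017  (gene E)
log2(17.39/8.449) = 1.041  (gene F)
log2(124.6/11.94) = 3.383  (gene G)
log2(7.958/15.79) = -0.989  (gene D)
log2(27.97/10.37) = 1.431  (gene B)
gene C is most strongly downregulated.

-3.767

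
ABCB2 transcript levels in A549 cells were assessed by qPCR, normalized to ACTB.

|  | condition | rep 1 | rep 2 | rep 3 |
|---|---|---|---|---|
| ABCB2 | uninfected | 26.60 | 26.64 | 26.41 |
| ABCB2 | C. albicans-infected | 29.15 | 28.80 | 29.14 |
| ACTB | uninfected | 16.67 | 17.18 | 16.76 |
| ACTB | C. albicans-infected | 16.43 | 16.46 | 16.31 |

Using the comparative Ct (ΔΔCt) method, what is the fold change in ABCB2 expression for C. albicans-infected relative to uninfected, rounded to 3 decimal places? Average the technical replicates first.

Mean Ct: ABCB2 uninfected 26.550; ABCB2 C. albicans-infected 29.030; ACTB uninfected 16.870; ACTB C. albicans-infected 16.400
ΔCt(uninfected) = 26.550 − 16.870 = 9.680
ΔCt(C. albicans-infected) = 29.030 − 16.400 = 12.630
ΔΔCt = 12.630 − 9.680 = 2.950
Fold change = 2^(−2.950) = 0.1294

0.129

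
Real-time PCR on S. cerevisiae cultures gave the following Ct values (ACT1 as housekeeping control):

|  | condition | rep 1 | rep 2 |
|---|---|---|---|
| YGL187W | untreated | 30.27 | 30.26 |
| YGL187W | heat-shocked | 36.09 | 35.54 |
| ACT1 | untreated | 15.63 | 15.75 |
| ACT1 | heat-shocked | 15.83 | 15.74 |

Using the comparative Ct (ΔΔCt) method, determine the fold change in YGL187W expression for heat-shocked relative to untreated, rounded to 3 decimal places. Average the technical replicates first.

0.023

Mean Ct: YGL187W untreated 30.265; YGL187W heat-shocked 35.815; ACT1 untreated 15.690; ACT1 heat-shocked 15.785
ΔCt(untreated) = 30.265 − 15.690 = 14.575
ΔCt(heat-shocked) = 35.815 − 15.785 = 20.030
ΔΔCt = 20.030 − 14.575 = 5.455
Fold change = 2^(−5.455) = 0.0228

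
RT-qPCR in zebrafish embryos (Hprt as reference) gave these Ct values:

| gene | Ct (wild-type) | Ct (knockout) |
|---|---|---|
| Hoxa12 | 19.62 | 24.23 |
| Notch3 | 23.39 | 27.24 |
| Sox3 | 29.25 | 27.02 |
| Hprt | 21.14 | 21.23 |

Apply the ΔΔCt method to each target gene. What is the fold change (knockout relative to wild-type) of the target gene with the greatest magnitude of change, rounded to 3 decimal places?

0.044

Hoxa12: ΔΔCt = (24.23−21.23) − (19.62−21.14) = 3.00 − (-1.52) = 4.52; fold change = 2^-4.52 = 0.044
Notch3: ΔΔCt = (27.24−21.23) − (23.39−21.14) = 6.01 − 2.25 = 3.76; fold change = 2^-3.76 = 0.074
Sox3: ΔΔCt = (27.02−21.23) − (29.25−21.14) = 5.79 − 8.11 = -2.32; fold change = 2^2.32 = 4.993
Hoxa12 has the largest |ΔΔCt| = 4.52.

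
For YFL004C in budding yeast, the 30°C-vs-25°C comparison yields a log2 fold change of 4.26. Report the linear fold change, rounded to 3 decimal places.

Fold change = 2^(4.26) = 19.1597

19.160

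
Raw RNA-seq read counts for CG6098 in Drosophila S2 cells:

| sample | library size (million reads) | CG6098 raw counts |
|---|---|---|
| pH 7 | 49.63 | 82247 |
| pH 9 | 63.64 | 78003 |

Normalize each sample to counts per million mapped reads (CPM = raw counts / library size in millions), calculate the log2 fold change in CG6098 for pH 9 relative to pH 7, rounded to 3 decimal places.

-0.435

CPM(pH 7) = 82247 / 49.63 = 1657.2033
CPM(pH 9) = 78003 / 63.64 = 1225.6914
Fold change = 1225.6914 / 1657.2033 = 0.73961
log2(0.73961) = -0.4352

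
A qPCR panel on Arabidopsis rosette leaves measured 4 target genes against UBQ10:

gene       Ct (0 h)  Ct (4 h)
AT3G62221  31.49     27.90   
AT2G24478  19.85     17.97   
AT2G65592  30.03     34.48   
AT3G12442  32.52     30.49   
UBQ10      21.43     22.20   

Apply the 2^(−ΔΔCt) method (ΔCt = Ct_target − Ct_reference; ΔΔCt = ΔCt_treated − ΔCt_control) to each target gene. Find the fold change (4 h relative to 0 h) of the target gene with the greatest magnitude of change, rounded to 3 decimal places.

AT3G62221: ΔΔCt = (27.90−22.20) − (31.49−21.43) = 5.70 − 10.06 = -4.36; fold change = 2^4.36 = 20.535
AT2G24478: ΔΔCt = (17.97−22.20) − (19.85−21.43) = -4.23 − (-1.58) = -2.65; fold change = 2^2.65 = 6.277
AT2G65592: ΔΔCt = (34.48−22.20) − (30.03−21.43) = 12.28 − 8.60 = 3.68; fold change = 2^-3.68 = 0.078
AT3G12442: ΔΔCt = (30.49−22.20) − (32.52−21.43) = 8.29 − 11.09 = -2.80; fold change = 2^2.80 = 6.964
AT3G62221 has the largest |ΔΔCt| = 4.36.

20.535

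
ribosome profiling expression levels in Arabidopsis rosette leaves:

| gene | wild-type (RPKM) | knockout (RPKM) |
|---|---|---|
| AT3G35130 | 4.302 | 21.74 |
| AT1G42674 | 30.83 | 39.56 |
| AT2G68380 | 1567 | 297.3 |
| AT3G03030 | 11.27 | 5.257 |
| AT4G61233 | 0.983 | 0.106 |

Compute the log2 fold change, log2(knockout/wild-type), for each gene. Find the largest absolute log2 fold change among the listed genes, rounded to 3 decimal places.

3.213

log2(21.74/4.302) = 2.337  (AT3G35130)
log2(39.56/30.83) = 0.360  (AT1G42674)
log2(297.3/1567) = -2.398  (AT2G68380)
log2(5.257/11.27) = -1.100  (AT3G03030)
log2(0.106/0.983) = -3.213  (AT4G61233)
The largest magnitude belongs to AT4G61233.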